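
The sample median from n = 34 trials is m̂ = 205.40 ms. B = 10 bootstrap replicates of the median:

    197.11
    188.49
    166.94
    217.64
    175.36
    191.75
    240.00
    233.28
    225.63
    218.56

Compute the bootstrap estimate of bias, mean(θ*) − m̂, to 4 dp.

bias = +0.0760

mean(θ*) = (197.11 + 188.49 + 166.94 + 217.64 + 175.36 + 191.75 + 240.00 + 233.28 + 225.63 + 218.56) / 10 = 205.47600
bias = 205.47600 − 205.40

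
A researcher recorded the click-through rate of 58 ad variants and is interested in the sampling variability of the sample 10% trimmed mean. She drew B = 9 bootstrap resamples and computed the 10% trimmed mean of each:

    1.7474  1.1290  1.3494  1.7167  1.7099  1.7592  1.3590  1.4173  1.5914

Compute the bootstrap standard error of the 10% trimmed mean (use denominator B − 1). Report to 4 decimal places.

SE* = 0.2253

Bootstrap SE is the standard deviation of the 9 replicate 10% trimmed means.
Mean of replicates: (1.7474 + 1.1290 + 1.3494 + 1.7167 + 1.7099 + 1.7592 + 1.3590 + 1.4173 + 1.5914) / 9 = 13.77930 / 9 = 1.53103
Sum of squared deviations: (+0.21637)² + (−0.40203)² + (−0.18163)² + (+0.18567)² + (+0.17887)² + (+0.22817)² + (−0.17203)² + (−0.11373)² + (+0.06037)² = 0.40614
Variance = 0.40614 / 8 = 0.05077
SE* = √0.05077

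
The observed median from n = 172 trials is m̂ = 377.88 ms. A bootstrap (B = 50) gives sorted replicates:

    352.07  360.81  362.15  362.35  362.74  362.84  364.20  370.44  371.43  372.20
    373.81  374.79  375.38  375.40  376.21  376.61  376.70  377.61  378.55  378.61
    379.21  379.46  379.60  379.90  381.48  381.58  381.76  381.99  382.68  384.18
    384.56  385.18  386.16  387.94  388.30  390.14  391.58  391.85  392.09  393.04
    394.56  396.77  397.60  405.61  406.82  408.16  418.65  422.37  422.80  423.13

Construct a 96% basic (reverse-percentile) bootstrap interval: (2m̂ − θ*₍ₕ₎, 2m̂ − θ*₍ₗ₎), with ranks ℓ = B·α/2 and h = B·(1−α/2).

Percentile endpoints at ranks 1 and 49: θ*₍1₎ = 352.07, θ*₍49₎ = 422.80.
Basic interval reflects these around m̂:
  lower = 2 × 377.88 − 422.80 = 332.96
  upper = 2 × 377.88 − 352.07 = 403.69

(332.96, 403.69)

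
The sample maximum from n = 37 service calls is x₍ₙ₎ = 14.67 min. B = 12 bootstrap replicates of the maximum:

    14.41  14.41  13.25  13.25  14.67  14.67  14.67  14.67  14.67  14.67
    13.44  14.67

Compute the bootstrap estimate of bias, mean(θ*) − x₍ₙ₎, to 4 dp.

mean(θ*) = (14.41 + 14.41 + 13.25 + 13.25 + 14.67 + 14.67 + 14.67 + 14.67 + 14.67 + 14.67 + 13.44 + 14.67) / 12 = 14.28750
bias = 14.28750 − 14.67

bias = −0.3825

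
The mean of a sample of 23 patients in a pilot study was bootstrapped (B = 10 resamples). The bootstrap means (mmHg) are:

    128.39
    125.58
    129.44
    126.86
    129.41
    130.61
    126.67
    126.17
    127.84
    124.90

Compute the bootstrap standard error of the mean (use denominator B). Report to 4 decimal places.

SE* = 1.7672

Bootstrap SE is the standard deviation of the 10 replicate means.
Mean of replicates: (128.39 + 125.58 + 129.44 + 126.86 + 129.41 + 130.61 + 126.67 + 126.17 + 127.84 + 124.90) / 10 = 1275.87000 / 10 = 127.58700
Sum of squared deviations: (+0.80300)² + (−2.00700)² + (+1.85300)² + (−0.72700)² + (+1.82300)² + (+3.02300)² + (−0.91700)² + (−1.41700)² + (+0.25300)² + (−2.68700)² = 31.22961
Variance = 31.22961 / 10 = 3.12296
SE* = √3.12296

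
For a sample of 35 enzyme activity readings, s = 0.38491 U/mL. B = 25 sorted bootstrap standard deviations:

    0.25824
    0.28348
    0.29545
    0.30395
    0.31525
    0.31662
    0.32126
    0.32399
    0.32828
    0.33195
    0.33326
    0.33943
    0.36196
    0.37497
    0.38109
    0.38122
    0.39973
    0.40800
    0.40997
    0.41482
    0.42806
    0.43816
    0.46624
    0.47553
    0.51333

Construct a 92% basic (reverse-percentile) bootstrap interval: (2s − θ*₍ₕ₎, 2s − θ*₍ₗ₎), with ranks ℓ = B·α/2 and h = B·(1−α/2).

Percentile endpoints at ranks 1 and 24: θ*₍1₎ = 0.25824, θ*₍24₎ = 0.47553.
Basic interval reflects these around s:
  lower = 2 × 0.38491 − 0.47553 = 0.29429
  upper = 2 × 0.38491 − 0.25824 = 0.51158

(0.29429, 0.51158)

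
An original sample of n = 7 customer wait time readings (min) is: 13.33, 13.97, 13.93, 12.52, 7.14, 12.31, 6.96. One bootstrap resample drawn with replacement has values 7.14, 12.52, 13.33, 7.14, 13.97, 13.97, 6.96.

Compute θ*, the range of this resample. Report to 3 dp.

Range = 13.97 − 6.96 = 7.010

θ* = 7.010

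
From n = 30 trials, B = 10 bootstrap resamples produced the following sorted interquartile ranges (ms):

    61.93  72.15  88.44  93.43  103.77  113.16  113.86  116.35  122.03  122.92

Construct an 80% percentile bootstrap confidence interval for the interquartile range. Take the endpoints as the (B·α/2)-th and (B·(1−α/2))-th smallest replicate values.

(61.93, 122.03)

α = 0.20; lower rank = 10 × 0.100 = 1; upper rank = 10 × 0.900 = 9.
The 1st smallest replicate is 61.93; the 9th is 122.03.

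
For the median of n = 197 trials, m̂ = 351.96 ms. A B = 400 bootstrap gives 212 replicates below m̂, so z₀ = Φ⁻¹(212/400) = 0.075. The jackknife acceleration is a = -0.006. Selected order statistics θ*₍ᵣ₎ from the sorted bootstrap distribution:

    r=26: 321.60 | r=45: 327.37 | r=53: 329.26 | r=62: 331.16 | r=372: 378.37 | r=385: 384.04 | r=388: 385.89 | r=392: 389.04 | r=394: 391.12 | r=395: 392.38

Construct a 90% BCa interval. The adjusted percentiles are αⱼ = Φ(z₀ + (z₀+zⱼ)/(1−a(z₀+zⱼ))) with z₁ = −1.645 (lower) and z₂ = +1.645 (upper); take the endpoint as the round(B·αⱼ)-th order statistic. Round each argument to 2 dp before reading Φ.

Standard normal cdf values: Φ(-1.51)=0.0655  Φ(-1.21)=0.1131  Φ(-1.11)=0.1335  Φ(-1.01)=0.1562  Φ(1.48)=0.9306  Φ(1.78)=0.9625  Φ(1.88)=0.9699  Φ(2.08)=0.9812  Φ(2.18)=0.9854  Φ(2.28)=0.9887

(321.60, 384.04)

Lower: z₀ + z₁ = 0.075 + (-1.645) = -1.570; 1 − a(z₀+z₁) = 1 − (-0.006)(-1.570) = 0.9906; argument = 0.075 + (-1.570)/0.9906 = -1.5099 → -1.51.
α₁ = Φ(-1.51) = 0.0655; rank = round(400 × 0.0655) = 26; θ*₍26₎ = 321.60.
Upper: z₀ + z₂ = 1.720; 1 − a(z₀+z₂) = 1.0103; argument = 1.7774 → 1.78; α₂ = 0.9625; rank = 385; θ*₍385₎ = 384.04.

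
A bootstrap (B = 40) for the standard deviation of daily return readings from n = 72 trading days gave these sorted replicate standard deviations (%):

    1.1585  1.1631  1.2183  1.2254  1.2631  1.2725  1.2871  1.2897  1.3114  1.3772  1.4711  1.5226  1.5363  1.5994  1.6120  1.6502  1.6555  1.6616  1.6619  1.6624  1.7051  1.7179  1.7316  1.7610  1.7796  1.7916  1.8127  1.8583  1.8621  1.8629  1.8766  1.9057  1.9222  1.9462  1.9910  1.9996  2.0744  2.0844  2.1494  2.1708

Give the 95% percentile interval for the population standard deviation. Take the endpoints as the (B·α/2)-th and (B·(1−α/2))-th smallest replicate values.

α = 0.05; lower rank = 40 × 0.025 = 1; upper rank = 40 × 0.975 = 39.
The 1st smallest replicate is 1.1585; the 39th is 2.1494.

(1.1585, 2.1494)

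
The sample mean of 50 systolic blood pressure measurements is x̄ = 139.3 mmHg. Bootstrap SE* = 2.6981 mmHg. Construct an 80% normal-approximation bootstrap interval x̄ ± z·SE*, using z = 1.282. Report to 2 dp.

Margin = 1.282 × 2.6981 = 3.459
Interval: 139.3 ± 3.459

(135.84, 142.76)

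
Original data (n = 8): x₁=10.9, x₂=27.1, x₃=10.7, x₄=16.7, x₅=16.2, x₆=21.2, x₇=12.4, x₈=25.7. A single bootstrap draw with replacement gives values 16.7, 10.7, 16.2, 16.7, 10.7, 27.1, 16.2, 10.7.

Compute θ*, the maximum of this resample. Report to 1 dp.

Maximum = 27.1

θ* = 27.1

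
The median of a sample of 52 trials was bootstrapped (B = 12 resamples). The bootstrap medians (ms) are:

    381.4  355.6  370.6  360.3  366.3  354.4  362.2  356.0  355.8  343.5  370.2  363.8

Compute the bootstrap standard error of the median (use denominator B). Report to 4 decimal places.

Bootstrap SE is the standard deviation of the 12 replicate medians.
Mean of replicates: (381.4 + 355.6 + 370.6 + 360.3 + 366.3 + 354.4 + 362.2 + 356.0 + 355.8 + 343.5 + 370.2 + 363.8) / 12 = 4340.10000 / 12 = 361.67500
Sum of squared deviations: (+19.72500)² + (−6.07500)² + (+8.92500)² + (−1.37500)² + (+4.62500)² + (−7.27500)² + (+0.52500)² + (−5.67500)² + (−5.87500)² + (−18.17500)² + (+8.52500)² + (+2.12500)² = 1056.36250
Variance = 1056.36250 / 12 = 88.03021
SE* = √88.03021

SE* = 9.3824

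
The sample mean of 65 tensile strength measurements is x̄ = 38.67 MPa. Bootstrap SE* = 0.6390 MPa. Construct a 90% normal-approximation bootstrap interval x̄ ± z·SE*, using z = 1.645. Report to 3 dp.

Margin = 1.645 × 0.6390 = 1.0512
Interval: 38.67 ± 1.0512

(37.619, 39.721)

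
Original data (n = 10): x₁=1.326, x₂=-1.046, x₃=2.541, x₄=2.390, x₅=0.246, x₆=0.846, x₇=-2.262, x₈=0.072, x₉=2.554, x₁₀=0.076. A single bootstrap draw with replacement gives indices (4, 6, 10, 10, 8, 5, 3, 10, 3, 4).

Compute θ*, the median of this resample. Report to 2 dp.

Resample values: 2.390, 0.846, 0.076, 0.076, 0.072, 0.246, 2.541, 0.076, 2.541, 2.390.
Sorted: 0.072, 0.076, 0.076, 0.076, 0.246, 0.846, 2.390, 2.390, 2.541, 2.541
Median = average of the two middle values = 0.55

θ* = 0.55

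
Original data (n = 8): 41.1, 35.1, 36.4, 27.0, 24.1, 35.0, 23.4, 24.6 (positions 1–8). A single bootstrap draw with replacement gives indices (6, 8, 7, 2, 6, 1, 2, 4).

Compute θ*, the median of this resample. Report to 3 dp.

Resample values: 35.0, 24.6, 23.4, 35.1, 35.0, 41.1, 35.1, 27.0.
Sorted: 23.4, 24.6, 27.0, 35.0, 35.0, 35.1, 35.1, 41.1
Median = average of the two middle values = 35.000

θ* = 35.000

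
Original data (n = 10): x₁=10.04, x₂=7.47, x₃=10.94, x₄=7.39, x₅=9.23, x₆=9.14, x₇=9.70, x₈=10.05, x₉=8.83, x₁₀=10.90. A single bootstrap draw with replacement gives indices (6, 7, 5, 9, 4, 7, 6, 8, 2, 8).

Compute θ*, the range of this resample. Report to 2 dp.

Resample values: 9.14, 9.70, 9.23, 8.83, 7.39, 9.70, 9.14, 10.05, 7.47, 10.05.
Range = 10.05 − 7.39 = 2.66

θ* = 2.66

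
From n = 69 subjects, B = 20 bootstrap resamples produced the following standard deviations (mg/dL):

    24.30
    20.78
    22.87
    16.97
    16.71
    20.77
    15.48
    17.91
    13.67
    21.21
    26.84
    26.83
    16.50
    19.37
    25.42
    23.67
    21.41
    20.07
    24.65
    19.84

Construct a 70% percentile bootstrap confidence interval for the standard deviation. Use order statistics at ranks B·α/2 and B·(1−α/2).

Sorted replicates: 13.67, 15.48, 16.50, 16.71, 16.97, 17.91, 19.37, 19.84, 20.07, 20.77, 20.78, 21.21, 21.41, 22.87, 23.67, 24.30, 24.65, 25.42, 26.83, 26.84
α = 0.30; lower rank = 20 × 0.150 = 3; upper rank = 20 × 0.850 = 17.
The 3rd smallest replicate is 16.50; the 17th is 24.65.

(16.50, 24.65)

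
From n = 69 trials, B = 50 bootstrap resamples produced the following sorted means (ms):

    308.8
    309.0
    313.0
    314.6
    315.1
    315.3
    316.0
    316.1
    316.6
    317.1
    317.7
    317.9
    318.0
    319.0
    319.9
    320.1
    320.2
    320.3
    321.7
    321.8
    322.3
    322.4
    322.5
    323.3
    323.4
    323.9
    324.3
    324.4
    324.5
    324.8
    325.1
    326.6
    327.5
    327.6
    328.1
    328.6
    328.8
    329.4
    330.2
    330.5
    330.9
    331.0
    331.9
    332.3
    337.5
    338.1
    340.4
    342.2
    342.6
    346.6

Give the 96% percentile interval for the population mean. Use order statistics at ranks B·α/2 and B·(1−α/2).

(308.8, 342.6)

α = 0.04; lower rank = 50 × 0.020 = 1; upper rank = 50 × 0.980 = 49.
The 1st smallest replicate is 308.8; the 49th is 342.6.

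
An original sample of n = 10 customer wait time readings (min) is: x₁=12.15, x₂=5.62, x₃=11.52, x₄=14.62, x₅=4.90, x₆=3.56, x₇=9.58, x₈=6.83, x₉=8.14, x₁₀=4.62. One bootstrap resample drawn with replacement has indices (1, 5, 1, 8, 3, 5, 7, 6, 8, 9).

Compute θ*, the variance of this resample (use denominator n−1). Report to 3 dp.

Resample values: 12.15, 4.90, 12.15, 6.83, 11.52, 4.90, 9.58, 3.56, 6.83, 8.14.
Mean = 8.0560; sum of squared deviations = 90.9914
s² = 90.9914 / 9 = 10.1102

θ* = 10.110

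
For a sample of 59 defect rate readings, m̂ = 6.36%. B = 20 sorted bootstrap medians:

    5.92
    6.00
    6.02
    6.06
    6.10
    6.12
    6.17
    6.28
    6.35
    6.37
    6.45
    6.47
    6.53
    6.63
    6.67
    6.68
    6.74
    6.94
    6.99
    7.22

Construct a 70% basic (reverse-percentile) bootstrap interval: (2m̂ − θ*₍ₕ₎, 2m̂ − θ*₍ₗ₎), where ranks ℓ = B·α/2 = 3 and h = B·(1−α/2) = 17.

(5.98, 6.70)

Percentile endpoints at ranks 3 and 17: θ*₍3₎ = 6.02, θ*₍17₎ = 6.74.
Basic interval reflects these around m̂:
  lower = 2 × 6.36 − 6.74 = 5.98
  upper = 2 × 6.36 − 6.02 = 6.70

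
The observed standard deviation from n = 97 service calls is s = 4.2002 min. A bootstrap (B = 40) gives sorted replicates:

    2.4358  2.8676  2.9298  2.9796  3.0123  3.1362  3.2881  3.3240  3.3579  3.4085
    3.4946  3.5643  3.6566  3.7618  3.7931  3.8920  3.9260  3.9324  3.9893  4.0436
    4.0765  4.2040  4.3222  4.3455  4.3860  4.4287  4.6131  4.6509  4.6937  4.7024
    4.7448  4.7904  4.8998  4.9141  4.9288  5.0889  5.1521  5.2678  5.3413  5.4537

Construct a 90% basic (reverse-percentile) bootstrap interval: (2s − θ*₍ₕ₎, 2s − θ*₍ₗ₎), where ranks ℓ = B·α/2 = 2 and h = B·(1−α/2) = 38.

Percentile endpoints at ranks 2 and 38: θ*₍2₎ = 2.8676, θ*₍38₎ = 5.2678.
Basic interval reflects these around s:
  lower = 2 × 4.2002 − 5.2678 = 3.1326
  upper = 2 × 4.2002 − 2.8676 = 5.5328

(3.1326, 5.5328)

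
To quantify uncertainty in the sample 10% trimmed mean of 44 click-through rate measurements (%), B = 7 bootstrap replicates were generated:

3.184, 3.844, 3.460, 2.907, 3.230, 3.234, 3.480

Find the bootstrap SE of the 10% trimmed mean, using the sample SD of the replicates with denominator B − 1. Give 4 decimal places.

Bootstrap SE is the standard deviation of the 7 replicate 10% trimmed means.
Mean of replicates: (3.184 + 3.844 + 3.460 + 2.907 + 3.230 + 3.234 + 3.480) / 7 = 23.33900 / 7 = 3.33414
Sum of squared deviations: (−0.15014)² + (+0.50986)² + (+0.12586)² + (−0.42714)² + (−0.10414)² + (−0.10014)² + (+0.14586)² = 0.52294
Variance = 0.52294 / 6 = 0.08716
SE* = √0.08716

SE* = 0.2952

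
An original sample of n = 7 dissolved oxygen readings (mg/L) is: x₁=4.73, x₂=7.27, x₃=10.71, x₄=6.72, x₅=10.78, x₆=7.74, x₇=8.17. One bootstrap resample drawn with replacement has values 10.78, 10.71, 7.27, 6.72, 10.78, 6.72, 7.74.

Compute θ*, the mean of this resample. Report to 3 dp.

θ* = 8.674

Mean = (10.78 + 10.71 + 7.27 + 6.72 + 10.78 + 6.72 + 7.74) / 7 = 60.720 / 7 = 8.674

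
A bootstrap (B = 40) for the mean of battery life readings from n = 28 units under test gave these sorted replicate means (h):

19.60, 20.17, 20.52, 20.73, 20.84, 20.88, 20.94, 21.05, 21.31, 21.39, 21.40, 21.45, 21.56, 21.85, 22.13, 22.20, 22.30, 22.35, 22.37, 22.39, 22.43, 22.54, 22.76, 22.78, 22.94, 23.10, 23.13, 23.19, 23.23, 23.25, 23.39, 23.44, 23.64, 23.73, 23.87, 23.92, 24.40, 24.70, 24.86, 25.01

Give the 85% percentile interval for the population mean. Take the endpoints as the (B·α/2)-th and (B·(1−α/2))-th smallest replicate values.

(20.52, 24.40)

α = 0.15; lower rank = 40 × 0.075 = 3; upper rank = 40 × 0.925 = 37.
The 3rd smallest replicate is 20.52; the 37th is 24.40.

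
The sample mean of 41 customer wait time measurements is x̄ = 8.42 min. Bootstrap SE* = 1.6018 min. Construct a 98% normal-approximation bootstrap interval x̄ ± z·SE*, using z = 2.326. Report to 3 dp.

Margin = 2.326 × 1.6018 = 3.7258
Interval: 8.42 ± 3.7258

(4.694, 12.146)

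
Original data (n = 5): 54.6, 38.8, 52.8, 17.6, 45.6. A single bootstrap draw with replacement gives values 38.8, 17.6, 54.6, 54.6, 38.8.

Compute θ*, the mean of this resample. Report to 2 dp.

θ* = 40.88

Mean = (38.8 + 17.6 + 54.6 + 54.6 + 38.8) / 5 = 204.40 / 5 = 40.88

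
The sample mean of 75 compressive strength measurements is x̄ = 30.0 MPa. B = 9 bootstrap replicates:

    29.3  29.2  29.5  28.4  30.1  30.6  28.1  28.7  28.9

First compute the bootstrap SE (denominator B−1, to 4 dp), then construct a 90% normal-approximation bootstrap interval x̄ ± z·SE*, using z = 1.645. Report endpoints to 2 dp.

Mean of replicates = 29.2000; sum of squared deviations = 5.0600; SE* = √(5.0600/8) = 0.7953
Margin = 1.645 × 0.7953 = 1.308
Interval: 30.0 ± 1.308

(28.69, 31.31)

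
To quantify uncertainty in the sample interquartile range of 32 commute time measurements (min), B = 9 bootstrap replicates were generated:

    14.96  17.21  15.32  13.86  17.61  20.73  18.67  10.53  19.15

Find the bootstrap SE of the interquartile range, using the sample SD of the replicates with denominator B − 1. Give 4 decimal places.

Bootstrap SE is the standard deviation of the 9 replicate interquartile ranges.
Mean of replicates: (14.96 + 17.21 + 15.32 + 13.86 + 17.61 + 20.73 + 18.67 + 10.53 + 19.15) / 9 = 148.04000 / 9 = 16.44889
Sum of squared deviations: (−1.48889)² + (+0.76111)² + (−1.12889)² + (−2.58889)² + (+1.16111)² + (+4.28111)² + (+2.22111)² + (−5.91889)² + (+2.70111)² = 77.71149
Variance = 77.71149 / 8 = 9.71394
SE* = √9.71394

SE* = 3.1167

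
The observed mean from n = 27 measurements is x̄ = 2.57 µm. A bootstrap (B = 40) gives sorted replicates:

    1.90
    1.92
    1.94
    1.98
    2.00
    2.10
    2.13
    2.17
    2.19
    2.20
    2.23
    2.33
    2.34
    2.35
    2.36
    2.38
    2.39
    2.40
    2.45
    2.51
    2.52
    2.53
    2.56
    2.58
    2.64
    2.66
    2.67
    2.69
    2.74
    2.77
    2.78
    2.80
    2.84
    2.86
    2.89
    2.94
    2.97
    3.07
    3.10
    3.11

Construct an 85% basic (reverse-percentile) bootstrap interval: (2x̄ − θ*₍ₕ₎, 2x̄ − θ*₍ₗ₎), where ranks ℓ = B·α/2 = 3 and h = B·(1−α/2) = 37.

Percentile endpoints at ranks 3 and 37: θ*₍3₎ = 1.94, θ*₍37₎ = 2.97.
Basic interval reflects these around x̄:
  lower = 2 × 2.57 − 2.97 = 2.17
  upper = 2 × 2.57 − 1.94 = 3.20

(2.17, 3.20)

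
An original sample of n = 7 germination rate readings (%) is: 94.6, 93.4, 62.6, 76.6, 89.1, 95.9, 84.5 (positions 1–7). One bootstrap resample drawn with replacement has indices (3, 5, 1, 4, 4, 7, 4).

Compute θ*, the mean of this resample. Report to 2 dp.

Resample values: 62.6, 89.1, 94.6, 76.6, 76.6, 84.5, 76.6.
Mean = (62.6 + 89.1 + 94.6 + 76.6 + 76.6 + 84.5 + 76.6) / 7 = 560.60 / 7 = 80.09

θ* = 80.09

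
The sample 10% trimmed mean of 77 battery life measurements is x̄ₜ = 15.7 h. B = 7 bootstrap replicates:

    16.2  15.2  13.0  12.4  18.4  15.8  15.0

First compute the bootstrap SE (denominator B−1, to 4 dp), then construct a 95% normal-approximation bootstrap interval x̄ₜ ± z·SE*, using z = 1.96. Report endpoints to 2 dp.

Mean of replicates = 15.1429; sum of squared deviations = 24.2971; SE* = √(24.2971/6) = 2.0123
Margin = 1.96 × 2.0123 = 3.944
Interval: 15.7 ± 3.944

(11.76, 19.64)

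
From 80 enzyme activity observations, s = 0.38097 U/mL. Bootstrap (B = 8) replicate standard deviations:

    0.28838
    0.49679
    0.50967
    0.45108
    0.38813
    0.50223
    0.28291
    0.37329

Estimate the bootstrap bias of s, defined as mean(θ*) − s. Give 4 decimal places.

mean(θ*) = (0.28838 + 0.49679 + 0.50967 + 0.45108 + 0.38813 + 0.50223 + 0.28291 + 0.37329) / 8 = 0.41156
bias = 0.41156 − 0.38097

bias = +0.0306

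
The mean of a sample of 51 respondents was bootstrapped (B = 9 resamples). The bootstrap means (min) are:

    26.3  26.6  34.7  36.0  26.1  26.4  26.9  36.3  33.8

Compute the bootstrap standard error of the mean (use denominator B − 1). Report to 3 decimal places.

SE* = 4.666

Bootstrap SE is the standard deviation of the 9 replicate means.
Mean of replicates: (26.3 + 26.6 + 34.7 + 36.0 + 26.1 + 26.4 + 26.9 + 36.3 + 33.8) / 9 = 273.1000 / 9 = 30.3444
Sum of squared deviations: (−4.0444)² + (−3.7444)² + (+4.3556)² + (+5.6556)² + (−4.2444)² + (−3.9444)² + (−3.4444)² + (+5.9556)² + (+3.4556)² = 174.1822
Variance = 174.1822 / 8 = 21.7728
SE* = √21.7728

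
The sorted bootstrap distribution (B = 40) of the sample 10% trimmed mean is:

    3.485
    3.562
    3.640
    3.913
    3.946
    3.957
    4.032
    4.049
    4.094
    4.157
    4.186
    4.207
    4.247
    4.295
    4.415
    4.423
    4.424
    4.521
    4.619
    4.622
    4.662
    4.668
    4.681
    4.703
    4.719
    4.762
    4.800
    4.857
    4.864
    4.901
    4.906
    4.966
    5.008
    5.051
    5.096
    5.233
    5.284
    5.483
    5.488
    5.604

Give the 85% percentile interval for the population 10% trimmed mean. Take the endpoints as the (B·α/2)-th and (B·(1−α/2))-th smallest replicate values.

α = 0.15; lower rank = 40 × 0.075 = 3; upper rank = 40 × 0.925 = 37.
The 3rd smallest replicate is 3.640; the 37th is 5.284.

(3.640, 5.284)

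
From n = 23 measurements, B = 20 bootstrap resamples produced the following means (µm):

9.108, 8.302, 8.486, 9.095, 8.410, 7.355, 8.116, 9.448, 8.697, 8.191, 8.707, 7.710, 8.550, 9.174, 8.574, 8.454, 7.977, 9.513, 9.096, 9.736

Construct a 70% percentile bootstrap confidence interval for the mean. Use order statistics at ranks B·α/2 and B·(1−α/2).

Sorted replicates: 7.355, 7.710, 7.977, 8.116, 8.191, 8.302, 8.410, 8.454, 8.486, 8.550, 8.574, 8.697, 8.707, 9.095, 9.096, 9.108, 9.174, 9.448, 9.513, 9.736
α = 0.30; lower rank = 20 × 0.150 = 3; upper rank = 20 × 0.850 = 17.
The 3rd smallest replicate is 7.977; the 17th is 9.174.

(7.977, 9.174)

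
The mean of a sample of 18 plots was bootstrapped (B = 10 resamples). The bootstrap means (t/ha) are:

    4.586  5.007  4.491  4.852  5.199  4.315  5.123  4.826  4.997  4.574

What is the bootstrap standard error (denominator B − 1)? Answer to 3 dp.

Bootstrap SE is the standard deviation of the 10 replicate means.
Mean of replicates: (4.586 + 5.007 + 4.491 + 4.852 + 5.199 + 4.315 + 5.123 + 4.826 + 4.997 + 4.574) / 10 = 47.9700 / 10 = 4.7970
Sum of squared deviations: (−0.2110)² + (+0.2100)² + (−0.3060)² + (+0.0550)² + (+0.4020)² + (−0.4820)² + (+0.3260)² + (+0.0290)² + (+0.2000)² + (−0.2230)² = 0.7761
Variance = 0.7761 / 9 = 0.0862
SE* = √0.0862

SE* = 0.294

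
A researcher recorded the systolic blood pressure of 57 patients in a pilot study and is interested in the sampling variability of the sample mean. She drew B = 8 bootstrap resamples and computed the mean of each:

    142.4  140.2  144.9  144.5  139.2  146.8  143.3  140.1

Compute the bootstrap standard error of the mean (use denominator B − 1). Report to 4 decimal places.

SE* = 2.6885

Bootstrap SE is the standard deviation of the 8 replicate means.
Mean of replicates: (142.4 + 140.2 + 144.9 + 144.5 + 139.2 + 146.8 + 143.3 + 140.1) / 8 = 1141.40000 / 8 = 142.67500
Sum of squared deviations: (−0.27500)² + (−2.47500)² + (+2.22500)² + (+1.82500)² + (−3.47500)² + (+4.12500)² + (+0.62500)² + (−2.57500)² = 50.59500
Variance = 50.59500 / 7 = 7.22786
SE* = √7.22786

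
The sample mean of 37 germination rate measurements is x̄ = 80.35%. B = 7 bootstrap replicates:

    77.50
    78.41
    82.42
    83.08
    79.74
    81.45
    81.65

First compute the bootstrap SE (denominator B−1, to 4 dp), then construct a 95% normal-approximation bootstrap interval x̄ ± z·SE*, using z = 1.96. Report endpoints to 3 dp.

(76.236, 84.464)

Mean of replicates = 80.6071; sum of squared deviations = 26.4331; SE* = √(26.4331/6) = 2.0989
Margin = 1.96 × 2.0989 = 4.1138
Interval: 80.35 ± 4.1138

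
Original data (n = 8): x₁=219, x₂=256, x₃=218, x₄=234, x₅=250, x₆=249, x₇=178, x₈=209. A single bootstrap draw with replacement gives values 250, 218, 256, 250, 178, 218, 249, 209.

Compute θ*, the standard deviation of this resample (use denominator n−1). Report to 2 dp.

Mean = 228.5000; sum of squared deviations = 5252.0000
s² = 5252.0000 / 7 = 750.2857
s = √750.2857 = 27.39

θ* = 27.39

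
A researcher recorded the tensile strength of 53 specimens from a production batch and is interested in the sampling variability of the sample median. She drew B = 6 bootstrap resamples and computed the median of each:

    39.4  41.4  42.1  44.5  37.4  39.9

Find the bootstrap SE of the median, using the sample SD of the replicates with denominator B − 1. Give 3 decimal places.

SE* = 2.452

Bootstrap SE is the standard deviation of the 6 replicate medians.
Mean of replicates: (39.4 + 41.4 + 42.1 + 44.5 + 37.4 + 39.9) / 6 = 244.7000 / 6 = 40.7833
Sum of squared deviations: (−1.3833)² + (+0.6167)² + (+1.3167)² + (+3.7167)² + (−3.3833)² + (−0.8833)² = 30.0683
Variance = 30.0683 / 5 = 6.0137
SE* = √6.0137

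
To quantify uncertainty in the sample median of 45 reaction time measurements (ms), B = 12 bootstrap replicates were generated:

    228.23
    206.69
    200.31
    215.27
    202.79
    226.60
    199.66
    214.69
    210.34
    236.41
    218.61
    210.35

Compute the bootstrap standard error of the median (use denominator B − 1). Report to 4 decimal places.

Bootstrap SE is the standard deviation of the 12 replicate medians.
Mean of replicates: (228.23 + 206.69 + 200.31 + 215.27 + 202.79 + 226.60 + 199.66 + 214.69 + 210.34 + 236.41 + 218.61 + 210.35) / 12 = 2569.95000 / 12 = 214.16250
Sum of squared deviations: (+14.06750)² + (−7.47250)² + (−13.85250)² + (+1.10750)² + (−11.37250)² + (+12.43750)² + (−14.50250)² + (+0.52750)² + (−3.82250)² + (+22.24750)² + (+4.44750)² + (−3.81250)² = 1485.35522
Variance = 1485.35522 / 11 = 135.03229
SE* = √135.03229

SE* = 11.6203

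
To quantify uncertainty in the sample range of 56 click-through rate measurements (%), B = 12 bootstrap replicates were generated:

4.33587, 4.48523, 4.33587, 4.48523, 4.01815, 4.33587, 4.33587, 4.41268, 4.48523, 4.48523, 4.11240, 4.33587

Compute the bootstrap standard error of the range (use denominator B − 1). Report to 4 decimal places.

SE* = 0.1491

Bootstrap SE is the standard deviation of the 12 replicate ranges.
Mean of replicates: (4.33587 + 4.48523 + 4.33587 + 4.48523 + 4.01815 + 4.33587 + 4.33587 + 4.41268 + 4.48523 + 4.48523 + 4.11240 + 4.33587) / 12 = 52.163500 / 12 = 4.346958
Sum of squared deviations: (−0.011088)² + (+0.138272)² + (−0.011088)² + (+0.138272)² + (−0.328808)² + (−0.011088)² + (−0.011088)² + (+0.065722)² + (+0.138272)² + (+0.138272)² + (−0.234558)² + (−0.011088)² = 0.244543
Variance = 0.244543 / 11 = 0.022231
SE* = √0.022231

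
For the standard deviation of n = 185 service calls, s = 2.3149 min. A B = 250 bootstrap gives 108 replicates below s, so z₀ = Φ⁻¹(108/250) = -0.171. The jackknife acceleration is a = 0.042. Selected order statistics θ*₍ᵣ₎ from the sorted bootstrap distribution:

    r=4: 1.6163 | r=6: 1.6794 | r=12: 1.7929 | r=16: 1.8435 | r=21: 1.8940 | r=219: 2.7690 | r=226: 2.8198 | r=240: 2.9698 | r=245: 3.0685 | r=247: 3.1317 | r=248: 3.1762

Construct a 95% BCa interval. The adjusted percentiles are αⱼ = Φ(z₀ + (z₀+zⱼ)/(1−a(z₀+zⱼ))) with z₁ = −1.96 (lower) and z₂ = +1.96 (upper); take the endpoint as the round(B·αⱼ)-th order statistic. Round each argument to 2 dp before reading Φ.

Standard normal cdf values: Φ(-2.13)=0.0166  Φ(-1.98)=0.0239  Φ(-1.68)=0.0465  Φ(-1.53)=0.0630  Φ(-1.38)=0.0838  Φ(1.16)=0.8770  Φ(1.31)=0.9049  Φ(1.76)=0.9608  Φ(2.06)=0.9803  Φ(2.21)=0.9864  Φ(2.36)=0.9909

Lower: z₀ + z₁ = -0.171 + (-1.960) = -2.131; 1 − a(z₀+z₁) = 1 − (0.042)(-2.131) = 1.0895; argument = -0.171 + (-2.131)/1.0895 = -2.1269 → -2.13.
α₁ = Φ(-2.13) = 0.0166; rank = round(250 × 0.0166) = 4; θ*₍4₎ = 1.6163.
Upper: z₀ + z₂ = 1.789; 1 − a(z₀+z₂) = 0.9249; argument = 1.7633 → 1.76; α₂ = 0.9608; rank = 240; θ*₍240₎ = 2.9698.

(1.6163, 2.9698)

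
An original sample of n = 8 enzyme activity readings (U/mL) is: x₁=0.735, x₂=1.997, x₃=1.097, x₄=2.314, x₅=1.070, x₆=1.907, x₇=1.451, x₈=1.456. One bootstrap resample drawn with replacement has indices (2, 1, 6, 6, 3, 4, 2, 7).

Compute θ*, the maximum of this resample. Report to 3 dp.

Resample values: 1.997, 0.735, 1.907, 1.907, 1.097, 2.314, 1.997, 1.451.
Maximum = 2.314

θ* = 2.314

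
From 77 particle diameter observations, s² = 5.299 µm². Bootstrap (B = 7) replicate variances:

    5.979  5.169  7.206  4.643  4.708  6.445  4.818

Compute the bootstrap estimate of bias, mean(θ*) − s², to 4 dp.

mean(θ*) = (5.979 + 5.169 + 7.206 + 4.643 + 4.708 + 6.445 + 4.818) / 7 = 5.56686
bias = 5.56686 − 5.299

bias = +0.2679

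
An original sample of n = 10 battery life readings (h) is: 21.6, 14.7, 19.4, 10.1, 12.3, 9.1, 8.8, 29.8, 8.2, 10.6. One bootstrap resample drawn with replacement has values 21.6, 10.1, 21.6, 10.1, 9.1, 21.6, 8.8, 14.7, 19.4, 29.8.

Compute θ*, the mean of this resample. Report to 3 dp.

Mean = (21.6 + 10.1 + 21.6 + 10.1 + 9.1 + 21.6 + 8.8 + 14.7 + 19.4 + 29.8) / 10 = 166.80 / 10 = 16.680

θ* = 16.680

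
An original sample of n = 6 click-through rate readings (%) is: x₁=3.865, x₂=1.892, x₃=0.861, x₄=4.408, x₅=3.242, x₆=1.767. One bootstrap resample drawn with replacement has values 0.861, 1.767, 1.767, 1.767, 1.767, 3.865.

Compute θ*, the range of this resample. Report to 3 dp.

θ* = 3.004

Range = 3.865 − 0.861 = 3.004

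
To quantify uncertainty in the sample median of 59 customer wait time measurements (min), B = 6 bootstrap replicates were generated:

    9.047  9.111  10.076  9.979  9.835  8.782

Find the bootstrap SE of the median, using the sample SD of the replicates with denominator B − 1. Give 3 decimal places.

Bootstrap SE is the standard deviation of the 6 replicate medians.
Mean of replicates: (9.047 + 9.111 + 10.076 + 9.979 + 9.835 + 8.782) / 6 = 56.8300 / 6 = 9.4717
Sum of squared deviations: (−0.4247)² + (−0.3607)² + (+0.6043)² + (+0.5073)² + (+0.3633)² + (−0.6897)² = 1.5407
Variance = 1.5407 / 5 = 0.3081
SE* = √0.3081

SE* = 0.555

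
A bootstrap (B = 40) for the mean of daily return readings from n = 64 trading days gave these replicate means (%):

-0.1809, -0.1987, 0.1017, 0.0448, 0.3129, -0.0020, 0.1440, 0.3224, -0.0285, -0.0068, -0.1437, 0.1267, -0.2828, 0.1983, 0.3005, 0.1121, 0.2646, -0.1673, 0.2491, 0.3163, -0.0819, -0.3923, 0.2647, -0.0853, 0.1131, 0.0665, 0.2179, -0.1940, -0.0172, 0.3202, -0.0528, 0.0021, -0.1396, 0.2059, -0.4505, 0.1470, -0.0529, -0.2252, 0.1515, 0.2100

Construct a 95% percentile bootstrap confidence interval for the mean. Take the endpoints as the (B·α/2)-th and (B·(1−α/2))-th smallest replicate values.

(-0.4505, 0.3202)

Sorted replicates: -0.4505, -0.3923, -0.2828, -0.2252, -0.1987, -0.1940, -0.1809, -0.1673, -0.1437, -0.1396, -0.0853, -0.0819, -0.0529, -0.0528, -0.0285, -0.0172, -0.0068, -0.0020, 0.0021, 0.0448, 0.0665, 0.1017, 0.1121, 0.1131, 0.1267, 0.1440, 0.1470, 0.1515, 0.1983, 0.2059, 0.2100, 0.2179, 0.2491, 0.2646, 0.2647, 0.3005, 0.3129, 0.3163, 0.3202, 0.3224
α = 0.05; lower rank = 40 × 0.025 = 1; upper rank = 40 × 0.975 = 39.
The 1st smallest replicate is -0.4505; the 39th is 0.3202.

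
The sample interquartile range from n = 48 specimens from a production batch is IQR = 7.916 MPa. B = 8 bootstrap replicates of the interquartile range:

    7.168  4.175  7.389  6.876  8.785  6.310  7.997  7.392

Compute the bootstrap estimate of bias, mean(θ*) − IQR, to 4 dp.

bias = −0.9045

mean(θ*) = (7.168 + 4.175 + 7.389 + 6.876 + 8.785 + 6.310 + 7.997 + 7.392) / 8 = 7.01150
bias = 7.01150 − 7.916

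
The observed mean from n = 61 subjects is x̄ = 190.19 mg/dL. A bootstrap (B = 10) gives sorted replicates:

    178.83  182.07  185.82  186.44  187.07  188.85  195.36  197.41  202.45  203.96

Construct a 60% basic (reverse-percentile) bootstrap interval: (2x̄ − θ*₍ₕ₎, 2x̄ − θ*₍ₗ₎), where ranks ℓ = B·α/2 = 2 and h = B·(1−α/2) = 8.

Percentile endpoints at ranks 2 and 8: θ*₍2₎ = 182.07, θ*₍8₎ = 197.41.
Basic interval reflects these around x̄:
  lower = 2 × 190.19 − 197.41 = 182.97
  upper = 2 × 190.19 − 182.07 = 198.31

(182.97, 198.31)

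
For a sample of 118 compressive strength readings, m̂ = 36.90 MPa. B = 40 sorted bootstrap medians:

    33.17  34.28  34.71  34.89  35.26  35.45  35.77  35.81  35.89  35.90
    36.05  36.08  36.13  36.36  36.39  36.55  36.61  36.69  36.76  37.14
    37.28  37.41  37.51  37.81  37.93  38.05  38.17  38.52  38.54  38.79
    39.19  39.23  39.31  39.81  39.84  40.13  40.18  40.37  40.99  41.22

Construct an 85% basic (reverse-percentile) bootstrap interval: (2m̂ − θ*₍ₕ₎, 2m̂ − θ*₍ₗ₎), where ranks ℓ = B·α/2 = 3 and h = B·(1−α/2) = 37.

(33.62, 39.09)

Percentile endpoints at ranks 3 and 37: θ*₍3₎ = 34.71, θ*₍37₎ = 40.18.
Basic interval reflects these around m̂:
  lower = 2 × 36.90 − 40.18 = 33.62
  upper = 2 × 36.90 − 34.71 = 39.09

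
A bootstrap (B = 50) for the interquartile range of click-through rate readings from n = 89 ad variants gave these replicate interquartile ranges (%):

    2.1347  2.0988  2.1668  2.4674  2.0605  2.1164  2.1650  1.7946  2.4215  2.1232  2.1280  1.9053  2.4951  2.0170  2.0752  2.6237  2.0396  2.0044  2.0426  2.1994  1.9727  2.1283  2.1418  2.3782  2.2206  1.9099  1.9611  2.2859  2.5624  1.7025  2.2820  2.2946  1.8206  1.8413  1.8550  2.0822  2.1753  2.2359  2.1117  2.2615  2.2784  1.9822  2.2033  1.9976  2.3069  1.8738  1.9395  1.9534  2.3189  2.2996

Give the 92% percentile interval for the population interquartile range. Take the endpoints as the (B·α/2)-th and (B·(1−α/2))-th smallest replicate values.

Sorted replicates: 1.7025, 1.7946, 1.8206, 1.8413, 1.8550, 1.8738, 1.9053, 1.9099, 1.9395, 1.9534, 1.9611, 1.9727, 1.9822, 1.9976, 2.0044, 2.0170, 2.0396, 2.0426, 2.0605, 2.0752, 2.0822, 2.0988, 2.1117, 2.1164, 2.1232, 2.1280, 2.1283, 2.1347, 2.1418, 2.1650, 2.1668, 2.1753, 2.1994, 2.2033, 2.2206, 2.2359, 2.2615, 2.2784, 2.2820, 2.2859, 2.2946, 2.2996, 2.3069, 2.3189, 2.3782, 2.4215, 2.4674, 2.4951, 2.5624, 2.6237
α = 0.08; lower rank = 50 × 0.040 = 2; upper rank = 50 × 0.960 = 48.
The 2nd smallest replicate is 1.7946; the 48th is 2.4951.

(1.7946, 2.4951)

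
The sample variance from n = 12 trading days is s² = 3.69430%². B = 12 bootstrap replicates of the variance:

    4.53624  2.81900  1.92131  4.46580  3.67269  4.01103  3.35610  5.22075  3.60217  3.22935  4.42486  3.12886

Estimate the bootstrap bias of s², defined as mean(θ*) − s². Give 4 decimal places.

bias = +0.0047

mean(θ*) = (4.53624 + 2.81900 + 1.92131 + 4.46580 + 3.67269 + 4.01103 + 3.35610 + 5.22075 + 3.60217 + 3.22935 + 4.42486 + 3.12886) / 12 = 3.69901
bias = 3.69901 − 3.69430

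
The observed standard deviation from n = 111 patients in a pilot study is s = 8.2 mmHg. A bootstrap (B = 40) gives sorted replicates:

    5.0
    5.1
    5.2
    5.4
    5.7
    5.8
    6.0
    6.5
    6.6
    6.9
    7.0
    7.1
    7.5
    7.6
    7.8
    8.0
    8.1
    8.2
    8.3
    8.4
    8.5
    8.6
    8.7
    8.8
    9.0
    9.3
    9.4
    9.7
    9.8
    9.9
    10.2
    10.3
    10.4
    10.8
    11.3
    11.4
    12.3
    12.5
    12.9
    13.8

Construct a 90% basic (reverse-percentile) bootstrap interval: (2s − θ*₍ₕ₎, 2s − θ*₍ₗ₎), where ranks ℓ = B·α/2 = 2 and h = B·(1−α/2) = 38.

Percentile endpoints at ranks 2 and 38: θ*₍2₎ = 5.1, θ*₍38₎ = 12.5.
Basic interval reflects these around s:
  lower = 2 × 8.2 − 12.5 = 3.9
  upper = 2 × 8.2 − 5.1 = 11.3

(3.9, 11.3)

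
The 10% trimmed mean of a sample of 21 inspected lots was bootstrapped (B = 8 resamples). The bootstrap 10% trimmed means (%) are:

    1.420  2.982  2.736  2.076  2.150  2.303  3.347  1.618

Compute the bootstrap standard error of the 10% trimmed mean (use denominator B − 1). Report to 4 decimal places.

Bootstrap SE is the standard deviation of the 8 replicate 10% trimmed means.
Mean of replicates: (1.420 + 2.982 + 2.736 + 2.076 + 2.150 + 2.303 + 3.347 + 1.618) / 8 = 18.63200 / 8 = 2.32900
Sum of squared deviations: (−0.90900)² + (+0.65300)² + (+0.40700)² + (−0.25300)² + (−0.17900)² + (−0.02600)² + (+1.01800)² + (−0.71100)² = 3.05691
Variance = 3.05691 / 7 = 0.43670
SE* = √0.43670

SE* = 0.6608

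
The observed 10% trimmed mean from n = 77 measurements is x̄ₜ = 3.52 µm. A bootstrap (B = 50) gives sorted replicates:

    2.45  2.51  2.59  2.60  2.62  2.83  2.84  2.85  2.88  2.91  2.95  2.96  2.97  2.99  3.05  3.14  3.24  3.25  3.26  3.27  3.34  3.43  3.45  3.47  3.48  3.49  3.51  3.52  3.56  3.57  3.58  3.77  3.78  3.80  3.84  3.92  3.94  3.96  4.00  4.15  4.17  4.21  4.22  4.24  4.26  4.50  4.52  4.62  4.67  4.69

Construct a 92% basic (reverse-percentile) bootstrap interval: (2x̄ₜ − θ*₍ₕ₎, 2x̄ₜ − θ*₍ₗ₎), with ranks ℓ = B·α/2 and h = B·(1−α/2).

Percentile endpoints at ranks 2 and 48: θ*₍2₎ = 2.51, θ*₍48₎ = 4.62.
Basic interval reflects these around x̄ₜ:
  lower = 2 × 3.52 − 4.62 = 2.42
  upper = 2 × 3.52 − 2.51 = 4.53

(2.42, 4.53)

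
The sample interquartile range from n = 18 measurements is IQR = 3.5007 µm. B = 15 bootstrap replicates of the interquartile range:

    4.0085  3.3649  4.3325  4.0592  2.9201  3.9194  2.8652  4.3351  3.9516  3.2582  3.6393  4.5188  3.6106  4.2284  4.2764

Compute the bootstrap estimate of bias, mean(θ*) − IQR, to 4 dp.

bias = +0.3185

mean(θ*) = (4.0085 + 3.3649 + 4.3325 + 4.0592 + 2.9201 + 3.9194 + 2.8652 + 4.3351 + 3.9516 + 3.2582 + 3.6393 + 4.5188 + 3.6106 + 4.2284 + 4.2764) / 15 = 3.81921
bias = 3.81921 − 3.5007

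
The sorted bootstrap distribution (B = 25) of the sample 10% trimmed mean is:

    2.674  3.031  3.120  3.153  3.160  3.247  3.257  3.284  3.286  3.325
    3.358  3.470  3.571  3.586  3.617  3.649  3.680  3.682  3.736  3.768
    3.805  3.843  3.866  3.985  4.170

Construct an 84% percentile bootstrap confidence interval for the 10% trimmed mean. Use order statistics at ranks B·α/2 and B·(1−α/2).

α = 0.16; lower rank = 25 × 0.080 = 2; upper rank = 25 × 0.920 = 23.
The 2nd smallest replicate is 3.031; the 23rd is 3.866.

(3.031, 3.866)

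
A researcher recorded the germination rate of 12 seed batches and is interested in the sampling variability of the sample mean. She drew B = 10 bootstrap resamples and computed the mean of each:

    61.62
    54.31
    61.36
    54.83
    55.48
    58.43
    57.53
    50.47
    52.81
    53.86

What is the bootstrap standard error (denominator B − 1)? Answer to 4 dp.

Bootstrap SE is the standard deviation of the 10 replicate means.
Mean of replicates: (61.62 + 54.31 + 61.36 + 54.83 + 55.48 + 58.43 + 57.53 + 50.47 + 52.81 + 53.86) / 10 = 560.70000 / 10 = 56.07000
Sum of squared deviations: (+5.55000)² + (−1.76000)² + (+5.29000)² + (−1.24000)² + (−0.59000)² + (+2.36000)² + (+1.46000)² + (−5.60000)² + (−3.26000)² + (−2.21000)² = 118.34280
Variance = 118.34280 / 9 = 13.14920
SE* = √13.14920

SE* = 3.6262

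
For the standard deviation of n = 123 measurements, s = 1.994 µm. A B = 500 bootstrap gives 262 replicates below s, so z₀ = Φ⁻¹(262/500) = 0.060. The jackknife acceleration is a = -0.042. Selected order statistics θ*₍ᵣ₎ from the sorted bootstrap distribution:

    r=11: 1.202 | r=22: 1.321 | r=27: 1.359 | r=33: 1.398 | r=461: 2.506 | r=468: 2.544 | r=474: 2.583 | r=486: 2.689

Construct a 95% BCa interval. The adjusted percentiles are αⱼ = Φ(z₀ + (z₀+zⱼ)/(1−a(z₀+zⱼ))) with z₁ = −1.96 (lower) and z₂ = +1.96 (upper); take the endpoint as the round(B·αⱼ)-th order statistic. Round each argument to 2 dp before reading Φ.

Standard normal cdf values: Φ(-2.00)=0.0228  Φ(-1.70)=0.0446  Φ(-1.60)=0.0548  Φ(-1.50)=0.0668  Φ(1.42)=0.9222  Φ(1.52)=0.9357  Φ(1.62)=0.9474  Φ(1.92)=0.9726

Lower: z₀ + z₁ = 0.060 + (-1.960) = -1.900; 1 − a(z₀+z₁) = 1 − (-0.042)(-1.900) = 0.9202; argument = 0.060 + (-1.900)/0.9202 = -2.0048 → -2.00.
α₁ = Φ(-2.00) = 0.0228; rank = round(500 × 0.0228) = 11; θ*₍11₎ = 1.202.
Upper: z₀ + z₂ = 2.020; 1 − a(z₀+z₂) = 1.0848; argument = 1.9220 → 1.92; α₂ = 0.9726; rank = 486; θ*₍486₎ = 2.689.

(1.202, 2.689)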